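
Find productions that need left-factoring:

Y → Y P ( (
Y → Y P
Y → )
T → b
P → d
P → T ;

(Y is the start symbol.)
Yes, Y has productions with common prefix 'Y P'

Left-factoring is needed when two productions for the same non-terminal
share a common prefix on the right-hand side.

Productions for Y:
  Y → Y P ( (
  Y → Y P
  Y → )
Productions for P:
  P → d
  P → T ;

Found common prefix 'Y P' in productions for Y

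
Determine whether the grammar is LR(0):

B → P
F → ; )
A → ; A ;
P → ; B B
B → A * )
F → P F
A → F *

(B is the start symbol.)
No. Shift-reduce conflict between [B → P .] and [F → . ; )]

A grammar is LR(0) if no state in the canonical LR(0) collection has:
  - both a shift item (dot before a terminal) and a complete item (shift-reduce conflict), or
  - two or more complete items (reduce-reduce conflict; the accept item [B' → B .] counts as a complete item here).

Augment with B' → B and build the canonical LR(0) collection (I0 = CLOSURE({[B' → . B]}), then GOTO on every symbol after a dot until no new states appear). It has 17 states:
  I0: { [A → . ; A ;], [A → . F *], [B → . A * )], [B → . P], [B' → . B], [F → . ; )], [F → . P F], [P → . ; B B] }  — shift
  I1: { [A → . ; A ;], [A → . F *], [A → ; . A ;], [B → . A * )], [B → . P], [F → . ; )], [F → . P F], [F → ; . )], [P → . ; B B], [P → ; . B B] }  — shift
  I2: { [B → A . * )] }  — shift
  I3: { [B' → B .] }  — accept
  I4: { [A → F . *] }  — shift
  I5: { [B → P .], [F → . ; )], [F → . P F], [F → P . F], [P → . ; B B] }  — shift, reduce
  I6: { [A → . ; A ;], [A → . F *], [B → . A * )], [B → . P], [F → . ; )], [F → . P F], [F → ; . )], [P → . ; B B], [P → ; . B B] }  — shift
  I7: { [F → P F .] }  — reduce
  I8: { [F → . ; )], [F → . P F], [F → P . F], [P → . ; B B] }  — shift
  I9: { [F → ; ) .] }  — reduce
  I10: { [A → . ; A ;], [A → . F *], [B → . A * )], [B → . P], [F → . ; )], [F → . P F], [P → . ; B B], [P → ; B . B] }  — shift
  I11: { [P → ; B B .] }  — reduce
  I12: { [A → F * .] }  — reduce
  I13: { [B → A * . )] }  — shift
  I14: { [B → A * ) .] }  — reduce
  I15: { [A → ; A . ;], [B → A . * )] }  — shift
  I16: { [A → ; A ; .] }  — reduce

Conflict in state I5:
  Shift-reduce conflict between [B → P .] and [F → . ; )]
So the grammar is NOT LR(0).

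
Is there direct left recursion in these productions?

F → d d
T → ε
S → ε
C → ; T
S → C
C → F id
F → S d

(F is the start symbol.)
No direct left recursion

Direct left recursion occurs when N → N α for some non-terminal N (the right-hand side begins with the left-hand side itself).

F → d d: starts with d
T → ε: starts with ε
S → ε: starts with ε
C → ; T: starts with ';'
S → C: starts with C
C → F id: starts with F
F → S d: starts with S

No direct left recursion found.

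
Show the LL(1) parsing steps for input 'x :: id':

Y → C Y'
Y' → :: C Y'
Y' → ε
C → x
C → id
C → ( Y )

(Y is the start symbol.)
LL(1) parsing maintains a stack (initially the start symbol over $) and the input. At each step: if the stack top is a terminal, match it against the current input token; if it is a non-terminal N, replace it with the RHS of M[N, lookahead] (the unique production whose predict set contains the lookahead).

Stack is shown with the top on the left.

Stack      Input      Action
----------------------------
Y $        x :: id $  output Y → C Y'
C Y' $     x :: id $  output C → x
x Y' $     x :: id $  match 'x'
Y' $       :: id $    output Y' → :: C Y'
:: C Y' $  :: id $    match '::'
C Y' $     id $       output C → id
id Y' $    id $       match 'id'
Y' $       $          output Y' → ε
$          $          accept

The string is accepted.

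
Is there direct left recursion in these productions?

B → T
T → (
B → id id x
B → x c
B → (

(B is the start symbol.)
Direct left recursion occurs when N → N α for some non-terminal N (the right-hand side begins with the left-hand side itself).

B → T: starts with T
T → (: starts with '('
B → id id x: starts with id
B → x c: starts with x
B → (: starts with '('

No direct left recursion found.

Answer: No direct left recursion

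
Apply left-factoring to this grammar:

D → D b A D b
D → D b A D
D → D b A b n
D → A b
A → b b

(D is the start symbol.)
Left-factoring transforms A → αβ₁ | αβ₂ into A → αA' and A' → β₁ | β₂
(α is the longest common prefix among the alternatives). Repeat until
no nonterminal has two alternatives with a common prefix.

Round 1: D has alternatives sharing prefix 'D b A'. Introduce D': D → D b A D'
  Add: D' → D b
  Add: D' → D
  Add: D' → b n

Round 2: D' has alternatives sharing prefix 'D'. Introduce D'': D' → D D''
  Add: D'' → b
  Add: D'' → ε

No remaining common prefixes — done.

Resulting grammar:
D → D b A D'
D' → D D''
D'' → b
D'' → ε
D' → b n
D → A b
A → b b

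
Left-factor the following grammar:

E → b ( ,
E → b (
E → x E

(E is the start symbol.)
Left-factoring transforms A → αβ₁ | αβ₂ into A → αA' and A' → β₁ | β₂
(α is the longest common prefix among the alternatives). Repeat until
no nonterminal has two alternatives with a common prefix.

Round 1: E has alternatives sharing prefix 'b ('. Introduce E': E → b ( E'
  Add: E' → ,
  Add: E' → ε

No remaining common prefixes — done.

Resulting grammar:
E → b ( E'
E' → ,
E' → ε
E → x E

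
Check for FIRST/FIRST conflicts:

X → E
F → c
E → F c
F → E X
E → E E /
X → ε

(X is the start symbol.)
FIRST sets of the non-terminals at (or reachable through a nullable prefix from) the front of some alternative:
  FIRST(E) = { 'c' }
  FIRST(F) = { 'c' }

Productions for X:
  X → E: FIRST = { 'c' }
  X → ε: FIRST = { ε }
Productions for F:
  F → c: FIRST = { 'c' }
  F → E X: FIRST = { 'c' }
Productions for E:
  E → F c: FIRST = { 'c' }
  E → E E /: FIRST = { 'c' }

Conflict for F: F → c and F → E X
  Overlap: { 'c' }
Conflict for E: E → F c and E → E E /
  Overlap: { 'c' }

Answer: Yes. F → c / F → E X on { 'c' }; E → F c / E → E E '/' on { 'c' }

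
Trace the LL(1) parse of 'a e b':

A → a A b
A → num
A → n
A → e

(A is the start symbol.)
LL(1) parsing maintains a stack (initially the start symbol over $) and the input. At each step: if the stack top is a terminal, match it against the current input token; if it is a non-terminal N, replace it with the RHS of M[N, lookahead] (the unique production whose predict set contains the lookahead).

Stack is shown with the top on the left.

Stack    Input    Action
------------------------
A $      a e b $  output A → a A b
a A b $  a e b $  match 'a'
A b $    e b $    output A → e
e b $    e b $    match 'e'
b $      b $      match 'b'
$        $        accept

The string is accepted.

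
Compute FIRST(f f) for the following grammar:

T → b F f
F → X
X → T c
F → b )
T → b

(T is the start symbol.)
{ 'f' }

To compute FIRST(f f), process the symbols left to right:
Symbol f is a terminal. Add 'f' and stop.
FIRST(f f) = { 'f' }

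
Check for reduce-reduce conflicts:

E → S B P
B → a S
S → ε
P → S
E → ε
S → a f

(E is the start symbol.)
A reduce-reduce conflict occurs when an LR(0) state has two complete items [A → α .] and [B → β .] — both call for a reduction, and with no lookahead the parser cannot choose between them.

Augment with E' → E and build the canonical LR(0) collection (I0 = CLOSURE({[E' → . E]}), then GOTO on every symbol after a dot until no new states appear). It has 10 states:
  I0: { [E → . S B P], [E → .], [E' → . E], [S → . a f], [S → .] }  — shift, 2 reduces
  I1: { [E' → E .] }  — accept
  I2: { [B → . a S], [E → S . B P] }  — shift
  I3: { [S → a . f] }  — shift
  I4: { [S → a f .] }  — reduce
  I5: { [E → S B . P], [P → . S], [S → . a f], [S → .] }  — shift, reduce
  I6: { [B → a . S], [S → . a f], [S → .] }  — shift, reduce
  I7: { [B → a S .] }  — reduce
  I8: { [E → S B P .] }  — reduce
  I9: { [P → S .] }  — reduce

I0 contains complete items [E → .], [S → .] — reduce-reduce conflict.

Answer: Yes — I0: [E → .] vs [S → .]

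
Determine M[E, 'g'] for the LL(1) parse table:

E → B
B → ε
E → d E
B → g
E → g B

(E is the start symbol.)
E → B, E → g B

To find M[E, 'g'], we find productions for E where 'g' is in the predict set (PREDICT(N → α) = (FIRST(α) \ {ε}) ∪ (FOLLOW(N) if α ⇒* ε)).

Relevant sets:
  FIRST(B) = { 'g', ε }
  FOLLOW(E) = { $ }

E → B: PREDICT = { $, 'g' }
  'g' is in predict set, so this production goes in M[E, 'g']
E → d E: PREDICT = { 'd' }
E → g B: PREDICT = { 'g' }
  'g' is in predict set, so this production goes in M[E, 'g']

M[E, 'g'] = E → B, E → g B  (a multiply-defined cell — the grammar is not LL(1))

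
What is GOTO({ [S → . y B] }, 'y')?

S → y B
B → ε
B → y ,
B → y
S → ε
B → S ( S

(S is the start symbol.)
{ [B → . S ( S], [B → . y ,], [B → . y], [B → .], [S → . y B], [S → .], [S → y . B] }

GOTO(I, 'y') = CLOSURE({ [A → αX.β] : [A → α.Xβ] ∈ I, X = 'y' })

Items with dot before 'y', with the dot advanced:
  [S → . y B] → [S → y . B]
Closure of the advanced items:
  [S → y . B] has the dot before B: add [B → .], [B → . y ,], [B → . y], [B → . S ( S]
  [B → . S ( S] has the dot before S: add [S → . y B], [S → .]

GOTO = { [B → . S ( S], [B → . y ,], [B → . y], [B → .], [S → . y B], [S → .], [S → y . B] }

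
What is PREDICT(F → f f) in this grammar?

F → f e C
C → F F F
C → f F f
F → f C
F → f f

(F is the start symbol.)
{ 'f' }

PREDICT(F → f f) = (FIRST(RHS) \ {ε}) ∪ (FOLLOW(F) if ε ∈ FIRST(RHS), i.e. RHS ⇒* ε)
FIRST(f f) = { 'f' }
ε ∉ FIRST(f f), so FOLLOW(F) is not added.
PREDICT(F → f f) = { 'f' }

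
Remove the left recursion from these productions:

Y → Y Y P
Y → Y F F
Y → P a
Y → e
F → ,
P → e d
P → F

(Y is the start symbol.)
Y is directly left-recursive. The standard transformation for
  A → A α₁ | ... | A α_m | β₁ | ... | β_n
is
  A  → β₁ A' | ... | β_n A'
  A' → α₁ A' | ... | α_m A' | ε

Y → P a becomes Y → P a Y'
Y → e becomes Y → e Y'
Y → Y Y P becomes Y' → Y P Y'
Y → Y F F becomes Y' → F F Y'
Add Y' → ε

Productions for other non-terminals are unchanged:
  F → ,
  P → e d
  P → F

Resulting grammar:
Y → P a Y'
Y → e Y'
Y' → Y P Y'
Y' → F F Y'
Y' → ε
F → ,
P → e d
P → F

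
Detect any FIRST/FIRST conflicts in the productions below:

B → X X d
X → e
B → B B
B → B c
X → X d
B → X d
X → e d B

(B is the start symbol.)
A FIRST/FIRST conflict occurs when two productions N → α and N → β for the same non-terminal have FIRST(α) ∩ FIRST(β) ≠ ∅ (with ε ∈ FIRST of a nullable right-hand side, so two nullable alternatives also conflict).

FIRST sets of the non-terminals at (or reachable through a nullable prefix from) the front of some alternative:
  FIRST(X) = { 'e' }
  FIRST(B) = { 'e' }

Productions for B:
  B → X X d: FIRST = { 'e' }
  B → B B: FIRST = { 'e' }
  B → B c: FIRST = { 'e' }
  B → X d: FIRST = { 'e' }
Productions for X:
  X → e: FIRST = { 'e' }
  X → X d: FIRST = { 'e' }
  X → e d B: FIRST = { 'e' }

Conflict for B: B → X X d and B → B B
  Overlap: { 'e' }
Conflict for B: B → X X d and B → B c
  Overlap: { 'e' }
Conflict for B: B → X X d and B → X d
  Overlap: { 'e' }
Conflict for B: B → B B and B → B c
  Overlap: { 'e' }
Conflict for B: B → B B and B → X d
  Overlap: { 'e' }
Conflict for B: B → B c and B → X d
  Overlap: { 'e' }
Conflict for X: X → e and X → X d
  Overlap: { 'e' }
Conflict for X: X → e and X → e d B
  Overlap: { 'e' }
Conflict for X: X → X d and X → e d B
  Overlap: { 'e' }

Answer: Yes. B → X X d / B → B B on { 'e' }; B → X X d / B → B c on { 'e' }; B → X X d / B → X d on { 'e' }; B → B B / B → B c on { 'e' }; B → B B / B → X d on { 'e' }; B → B c / B → X d on { 'e' }; X → e / X → X d on { 'e' }; X → e / X → e d B on { 'e' }; X → X d / X → e d B on { 'e' }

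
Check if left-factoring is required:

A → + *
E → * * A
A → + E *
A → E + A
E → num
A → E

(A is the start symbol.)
Left-factoring is needed when two productions for the same non-terminal
share a common prefix on the right-hand side.

Productions for A:
  A → + *
  A → + E *
  A → E + A
  A → E
Productions for E:
  E → * * A
  E → num

Found common prefix '+' in productions for A
Found common prefix 'E' in productions for A

Answer: Yes, A has productions with common prefix '+'; A has productions with common prefix 'E'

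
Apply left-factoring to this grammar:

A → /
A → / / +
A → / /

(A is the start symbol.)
A → / A'
A' → ε
A' → / A''
A'' → +
A'' → ε

Left-factoring transforms A → αβ₁ | αβ₂ into A → αA' and A' → β₁ | β₂
(α is the longest common prefix among the alternatives). Repeat until
no nonterminal has two alternatives with a common prefix.

Round 1: A has alternatives sharing prefix '/'. Introduce A': A → / A'
  Add: A' → ε
  Add: A' → / +
  Add: A' → /

Round 2: A' has alternatives sharing prefix '/'. Introduce A'': A' → / A''
  Add: A'' → +
  Add: A'' → ε

No remaining common prefixes — done.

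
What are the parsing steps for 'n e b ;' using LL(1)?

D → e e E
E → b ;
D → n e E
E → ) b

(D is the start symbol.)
LL(1) parsing maintains a stack (initially the start symbol over $) and the input. At each step: if the stack top is a terminal, match it against the current input token; if it is a non-terminal N, replace it with the RHS of M[N, lookahead] (the unique production whose predict set contains the lookahead).

Stack is shown with the top on the left.

Stack    Input      Action
--------------------------
D $      n e b ; $  output D → n e E
n e E $  n e b ; $  match 'n'
e E $    e b ; $    match 'e'
E $      b ; $      output E → b ;
b ; $    b ; $      match 'b'
; $      ; $        match ';'
$        $          accept

The string is accepted.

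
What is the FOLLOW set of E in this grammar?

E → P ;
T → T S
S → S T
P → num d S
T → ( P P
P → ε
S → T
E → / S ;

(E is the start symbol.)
E is the start symbol, so $ ∈ FOLLOW(E).
E does not occur on any right-hand side.

Taking the union: FOLLOW(E) = { $ }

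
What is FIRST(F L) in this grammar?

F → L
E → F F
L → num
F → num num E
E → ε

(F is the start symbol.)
FIRST sets of the non-terminals involved (from the grammar, by fixed-point iteration):
  FIRST(F) = { 'num' }

To compute FIRST(F L), process the symbols left to right:
Symbol F is a non-terminal. Add FIRST(F) \ {ε} = { 'num' }
F is not nullable (ε ∉ FIRST(F)), so stop here.
FIRST(F L) = { 'num' }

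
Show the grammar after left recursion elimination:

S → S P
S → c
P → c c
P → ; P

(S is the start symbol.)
S → c S'
S' → P S'
S' → ε
P → c c
P → ; P

S is directly left-recursive. The standard transformation for
  A → A α₁ | ... | A α_m | β₁ | ... | β_n
is
  A  → β₁ A' | ... | β_n A'
  A' → α₁ A' | ... | α_m A' | ε

S → c becomes S → c S'
S → S P becomes S' → P S'
Add S' → ε

Productions for other non-terminals are unchanged:
  P → c c
  P → ; P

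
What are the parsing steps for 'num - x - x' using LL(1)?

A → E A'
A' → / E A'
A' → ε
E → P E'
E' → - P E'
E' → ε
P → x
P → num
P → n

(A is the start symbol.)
LL(1) parsing maintains a stack (initially the start symbol over $) and the input. At each step: if the stack top is a terminal, match it against the current input token; if it is a non-terminal N, replace it with the RHS of M[N, lookahead] (the unique production whose predict set contains the lookahead).

Stack is shown with the top on the left.

Stack        Input          Action
----------------------------------
A $          num - x - x $  output A → E A'
E A' $       num - x - x $  output E → P E'
P E' A' $    num - x - x $  output P → num
num E' A' $  num - x - x $  match 'num'
E' A' $      - x - x $      output E' → - P E'
- P E' A' $  - x - x $      match '-'
P E' A' $    x - x $        output P → x
x E' A' $    x - x $        match 'x'
E' A' $      - x $          output E' → - P E'
- P E' A' $  - x $          match '-'
P E' A' $    x $            output P → x
x E' A' $    x $            match 'x'
E' A' $      $              output E' → ε
A' $         $              output A' → ε
$            $              accept

The string is accepted.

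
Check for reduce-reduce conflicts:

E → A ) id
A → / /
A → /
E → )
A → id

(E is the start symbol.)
No reduce-reduce conflicts

Augment with E' → E and build the canonical LR(0) collection (I0 = CLOSURE({[E' → . E]}), then GOTO on every symbol after a dot until no new states appear). It has 9 states:
  I0: { [A → . / /], [A → . /], [A → . id], [E → . )], [E → . A ) id], [E' → . E] }  — shift
  I1: { [E → ) .] }  — reduce
  I2: { [A → / . /], [A → / .] }  — shift, reduce
  I3: { [E → A . ) id] }  — shift
  I4: { [E' → E .] }  — accept
  I5: { [A → id .] }  — reduce
  I6: { [E → A ) . id] }  — shift
  I7: { [E → A ) id .] }  — reduce
  I8: { [A → / / .] }  — reduce

No state contains more than one complete item.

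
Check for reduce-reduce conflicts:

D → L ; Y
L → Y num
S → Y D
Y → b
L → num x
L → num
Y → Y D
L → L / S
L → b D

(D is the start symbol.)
Augment with D' → D and build the canonical LR(0) collection (I0 = CLOSURE({[D' → . D]}), then GOTO on every symbol after a dot until no new states appear). It has 17 states:
  I0: { [D → . L ; Y], [D' → . D], [L → . L / S], [L → . Y num], [L → . b D], [L → . num x], [L → . num], [Y → . Y D], [Y → . b] }  — shift
  I1: { [D' → D .] }  — accept
  I2: { [D → L . ; Y], [L → L . / S] }  — shift
  I3: { [D → . L ; Y], [L → . L / S], [L → . Y num], [L → . b D], [L → . num x], [L → . num], [L → Y . num], [Y → . Y D], [Y → . b], [Y → Y . D] }  — shift
  I4: { [D → . L ; Y], [L → . L / S], [L → . Y num], [L → . b D], [L → . num x], [L → . num], [L → b . D], [Y → . Y D], [Y → . b], [Y → b .] }  — shift, reduce
  I5: { [L → num . x], [L → num .] }  — shift, reduce
  I6: { [L → num x .] }  — reduce
  I7: { [L → b D .] }  — reduce
  I8: { [Y → Y D .] }  — reduce
  I9: { [L → Y num .], [L → num . x], [L → num .] }  — shift, 2 reduces
  I10: { [L → L / . S], [S → . Y D], [Y → . Y D], [Y → . b] }  — shift
  I11: { [D → L ; . Y], [Y → . Y D], [Y → . b] }  — shift
  I12: { [D → . L ; Y], [D → L ; Y .], [L → . L / S], [L → . Y num], [L → . b D], [L → . num x], [L → . num], [Y → . Y D], [Y → . b], [Y → Y . D] }  — shift, reduce
  I13: { [Y → b .] }  — reduce
  I14: { [L → L / S .] }  — reduce
  I15: { [D → . L ; Y], [L → . L / S], [L → . Y num], [L → . b D], [L → . num x], [L → . num], [S → Y . D], [Y → . Y D], [Y → . b], [Y → Y . D] }  — shift
  I16: { [S → Y D .], [Y → Y D .] }  — 2 reduces

I9 contains complete items [L → Y num .], [L → num .] — reduce-reduce conflict.
I16 contains complete items [S → Y D .], [Y → Y D .] — reduce-reduce conflict.

Answer: Yes — I9: [L → Y num .] vs [L → num .]; I16: [S → Y D .] vs [Y → Y D .]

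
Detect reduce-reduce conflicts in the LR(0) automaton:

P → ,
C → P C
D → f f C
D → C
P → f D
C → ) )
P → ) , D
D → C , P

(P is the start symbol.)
A reduce-reduce conflict occurs when an LR(0) state has two complete items [A → α .] and [B → β .] — both call for a reduction, and with no lookahead the parser cannot choose between them.

Augment with P' → P and build the canonical LR(0) collection (I0 = CLOSURE({[P' → . P]}), then GOTO on every symbol after a dot until no new states appear). It has 18 states:
  I0: { [P → . ) , D], [P → . ,], [P → . f D], [P' → . P] }  — shift
  I1: { [P → ) . , D] }  — shift
  I2: { [P → , .] }  — reduce
  I3: { [P' → P .] }  — accept
  I4: { [C → . ) )], [C → . P C], [D → . C , P], [D → . C], [D → . f f C], [P → . ) , D], [P → . ,], [P → . f D], [P → f . D] }  — shift
  I5: { [C → ) . )], [P → ) . , D] }  — shift
  I6: { [D → C . , P], [D → C .] }  — shift, reduce
  I7: { [P → f D .] }  — reduce
  I8: { [C → . ) )], [C → . P C], [C → P . C], [P → . ) , D], [P → . ,], [P → . f D] }  — shift
  I9: { [C → . ) )], [C → . P C], [D → . C , P], [D → . C], [D → . f f C], [D → f . f C], [P → . ) , D], [P → . ,], [P → . f D], [P → f . D] }  — shift
  I10: { [C → . ) )], [C → . P C], [D → . C , P], [D → . C], [D → . f f C], [D → f . f C], [D → f f . C], [P → . ) , D], [P → . ,], [P → . f D], [P → f . D] }  — shift
  I11: { [D → C . , P], [D → C .], [D → f f C .] }  — shift, 2 reduces
  I12: { [D → C , . P], [P → . ) , D], [P → . ,], [P → . f D] }  — shift
  I13: { [D → C , P .] }  — reduce
  I14: { [C → P C .] }  — reduce
  I15: { [C → ) ) .] }  — reduce
  I16: { [C → . ) )], [C → . P C], [D → . C , P], [D → . C], [D → . f f C], [P → ) , . D], [P → . ) , D], [P → . ,], [P → . f D] }  — shift
  I17: { [P → ) , D .] }  — reduce

I11 contains complete items [D → C .], [D → f f C .] — reduce-reduce conflict.

Answer: Yes — I11: [D → C .] vs [D → f f C .]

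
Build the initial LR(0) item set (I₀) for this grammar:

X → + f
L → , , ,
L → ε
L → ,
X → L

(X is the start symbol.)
First, augment the grammar with X' → X
I₀ = CLOSURE({ [X' → . X] }):
  [X' → . X] has the dot before X: add [X → . + f], [X → . L]
  [X → . L] has the dot before L: add [L → . , , ,], [L → .], [L → . ,]
No further items can be added.

I₀ = { [L → . , , ,], [L → . ,], [L → .], [X → . + f], [X → . L], [X' → . X] }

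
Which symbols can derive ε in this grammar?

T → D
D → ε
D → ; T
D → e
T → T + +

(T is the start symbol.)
A non-terminal is nullable if it can derive ε (the empty string): either it has an ε-production, or it has a production whose right-hand side consists entirely of nullable non-terminals.

ε-productions: D → ε
So D is immediately nullable.
T → D: every symbol on the right is nullable, so T is nullable too.
Every non-terminal is now nullable.
Nullable = { 'D', 'T' }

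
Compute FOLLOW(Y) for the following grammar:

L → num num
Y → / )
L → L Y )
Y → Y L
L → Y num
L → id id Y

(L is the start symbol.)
{ $, ')', '/', 'id', 'num' }

To compute FOLLOW(Y), find every occurrence of Y on a right-hand side N → α Y β: add FIRST(β) \ {ε}, and if β is empty or nullable also add FOLLOW(N). Iterate to a fixed point.

In L → L Y ): Y is followed by ')', add FIRST(')') \ {ε} = { ')' }
In Y → Y L: Y is followed by L, add FIRST(L) \ {ε} = { '/', 'id', 'num' }
In L → Y num: Y is followed by num, add FIRST(num) \ {ε} = { 'num' }
In L → id id Y: Y is at the end, add FOLLOW(L)

The FOLLOW sets referred to above (computed the same way, to a fixed point):
  FOLLOW(L) = { $, ')', '/', 'id', 'num' }

Taking the union: FOLLOW(Y) = { $, ')', '/', 'id', 'num' }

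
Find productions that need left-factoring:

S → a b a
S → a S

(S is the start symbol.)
Left-factoring is needed when two productions for the same non-terminal
share a common prefix on the right-hand side.

Productions for S:
  S → a b a
  S → a S

Found common prefix 'a' in productions for S

Answer: Yes, S has productions with common prefix 'a'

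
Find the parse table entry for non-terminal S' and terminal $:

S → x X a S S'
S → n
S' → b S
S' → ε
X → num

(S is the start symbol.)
S' → ε

To find M[S', $], we find productions for S' where $ is in the predict set (PREDICT(N → α) = (FIRST(α) \ {ε}) ∪ (FOLLOW(N) if α ⇒* ε)).

Relevant sets:
  FOLLOW(S') = { $, 'b' }

S' → b S: PREDICT = { 'b' }
S' → ε: PREDICT = { $, 'b' }
  $ is in predict set, so this production goes in M[S', $]

M[S', $] = S' → ε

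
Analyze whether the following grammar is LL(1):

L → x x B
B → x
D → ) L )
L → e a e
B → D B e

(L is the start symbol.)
Yes, the grammar is LL(1).

A grammar is LL(1) if for each non-terminal N with multiple productions, the predict sets of those productions are pairwise disjoint, where PREDICT(N → α) = (FIRST(α) \ {ε}) ∪ (FOLLOW(N) if α ⇒* ε).

Relevant sets:
  FIRST(D) = { ')' }

For L:
  PREDICT(L → x x B) = { 'x' }
  PREDICT(L → e a e) = { 'e' }
For B:
  PREDICT(B → x) = { 'x' }
  PREDICT(B → D B e) = { ')' }
D has a single production, so nothing to check there.

All predict sets are disjoint. The grammar IS LL(1).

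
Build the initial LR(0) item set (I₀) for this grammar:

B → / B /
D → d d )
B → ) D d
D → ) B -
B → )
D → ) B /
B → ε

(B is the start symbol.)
{ [B → . ) D d], [B → . )], [B → . / B /], [B → .], [B' → . B] }

First, augment the grammar with B' → B
I₀ = CLOSURE({ [B' → . B] }):
  [B' → . B] has the dot before B: add [B → . / B /], [B → . ) D d], [B → . )], [B → .]
No further items can be added.

I₀ = { [B → . ) D d], [B → . )], [B → . / B /], [B → .], [B' → . B] }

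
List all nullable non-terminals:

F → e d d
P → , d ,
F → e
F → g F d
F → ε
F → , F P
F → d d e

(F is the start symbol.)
{ 'F' }

A non-terminal is nullable if it can derive ε (the empty string): either it has an ε-production, or it has a production whose right-hand side consists entirely of nullable non-terminals.

ε-productions: F → ε
So F is immediately nullable.
No further non-terminal can be added: every production for the remaining non-terminals contains a terminal or a non-nullable non-terminal.
Nullable = { 'F' }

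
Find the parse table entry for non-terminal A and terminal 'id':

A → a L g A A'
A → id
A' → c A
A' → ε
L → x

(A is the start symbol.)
A → id

To find M[A, 'id'], we find productions for A where 'id' is in the predict set (PREDICT(N → α) = (FIRST(α) \ {ε}) ∪ (FOLLOW(N) if α ⇒* ε)).

A → a L g A A': PREDICT = { 'a' }
A → id: PREDICT = { 'id' }
  'id' is in predict set, so this production goes in M[A, 'id']

M[A, 'id'] = A → id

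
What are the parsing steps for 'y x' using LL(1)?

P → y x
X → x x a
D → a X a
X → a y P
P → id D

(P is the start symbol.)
Stack is shown with the top on the left.

Stack  Input  Action
--------------------
P $    y x $  output P → y x
y x $  y x $  match 'y'
x $    x $    match 'x'
$      $      accept

The string is accepted.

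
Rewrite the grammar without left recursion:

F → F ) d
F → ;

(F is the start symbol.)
F → ; F'
F' → ) d F'
F' → ε

F is directly left-recursive. The standard transformation for
  A → A α₁ | ... | A α_m | β₁ | ... | β_n
is
  A  → β₁ A' | ... | β_n A'
  A' → α₁ A' | ... | α_m A' | ε

F → ; becomes F → ; F'
F → F ) d becomes F' → ) d F'
Add F' → ε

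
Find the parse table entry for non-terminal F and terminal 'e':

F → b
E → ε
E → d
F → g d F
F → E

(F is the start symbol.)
Empty (error entry)

To find M[F, 'e'], we find productions for F where 'e' is in the predict set (PREDICT(N → α) = (FIRST(α) \ {ε}) ∪ (FOLLOW(N) if α ⇒* ε)).

Relevant sets:
  FIRST(E) = { 'd', ε }
  FOLLOW(F) = { $ }

F → b: PREDICT = { 'b' }
F → g d F: PREDICT = { 'g' }
F → E: PREDICT = { $, 'd' }

M[F, 'e'] is empty (no production applies)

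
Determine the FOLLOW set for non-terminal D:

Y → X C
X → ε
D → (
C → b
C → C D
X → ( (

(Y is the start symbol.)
To compute FOLLOW(D), find every occurrence of D on a right-hand side N → α D β: add FIRST(β) \ {ε}, and if β is empty or nullable also add FOLLOW(N). Iterate to a fixed point.

In C → C D: D is at the end, add FOLLOW(C)

The FOLLOW sets referred to above (computed the same way, to a fixed point):
  FOLLOW(C) = { $, '(' }

Taking the union: FOLLOW(D) = { $, '(' }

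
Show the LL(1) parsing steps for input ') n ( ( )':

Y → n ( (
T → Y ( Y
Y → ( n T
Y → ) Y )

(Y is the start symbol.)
LL(1) parsing maintains a stack (initially the start symbol over $) and the input. At each step: if the stack top is a terminal, match it against the current input token; if it is a non-terminal N, replace it with the RHS of M[N, lookahead] (the unique production whose predict set contains the lookahead).

Stack is shown with the top on the left.

Stack      Input        Action
------------------------------
Y $        ) n ( ( ) $  output Y → ) Y )
) Y ) $    ) n ( ( ) $  match ')'
Y ) $      n ( ( ) $    output Y → n ( (
n ( ( ) $  n ( ( ) $    match 'n'
( ( ) $    ( ( ) $      match '('
( ) $      ( ) $        match '('
) $        ) $          match ')'
$          $            accept

The string is accepted.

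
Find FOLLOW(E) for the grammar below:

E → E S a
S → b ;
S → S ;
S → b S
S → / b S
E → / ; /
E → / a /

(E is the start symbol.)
To compute FOLLOW(E), find every occurrence of E on a right-hand side N → α E β: add FIRST(β) \ {ε}, and if β is empty or nullable also add FOLLOW(N). Iterate to a fixed point.

E is the start symbol, so $ ∈ FOLLOW(E).
In E → E S a: E is followed by S a, add FIRST(S a) \ {ε} = { '/', 'b' }

Taking the union: FOLLOW(E) = { $, '/', 'b' }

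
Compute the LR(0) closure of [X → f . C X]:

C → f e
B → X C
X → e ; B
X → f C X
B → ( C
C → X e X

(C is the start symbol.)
{ [C → . X e X], [C → . f e], [X → . e ; B], [X → . f C X], [X → f . C X] }

To compute CLOSURE, for each item [A → α.Bβ] where B is a non-terminal, add [B → .γ] for all productions B → γ; repeat for the newly added items until nothing changes.

Start with: [X → f . C X]
  [X → f . C X] has the dot before C: add [C → . f e], [C → . X e X]
  [C → . X e X] has the dot before X: add [X → . e ; B], [X → . f C X]
No further items can be added.

CLOSURE = { [C → . X e X], [C → . f e], [X → . e ; B], [X → . f C X], [X → f . C X] }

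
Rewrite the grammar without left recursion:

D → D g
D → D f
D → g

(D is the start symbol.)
D → g D'
D' → g D'
D' → f D'
D' → ε

D is directly left-recursive. The standard transformation for
  A → A α₁ | ... | A α_m | β₁ | ... | β_n
is
  A  → β₁ A' | ... | β_n A'
  A' → α₁ A' | ... | α_m A' | ε

D → g becomes D → g D'
D → D g becomes D' → g D'
D → D f becomes D' → f D'
Add D' → ε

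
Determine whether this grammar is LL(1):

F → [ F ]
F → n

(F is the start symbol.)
A grammar is LL(1) if for each non-terminal N with multiple productions, the predict sets of those productions are pairwise disjoint, where PREDICT(N → α) = (FIRST(α) \ {ε}) ∪ (FOLLOW(N) if α ⇒* ε).

For F:
  PREDICT(F → '[' F ']') = { '[' }
  PREDICT(F → n) = { 'n' }

All predict sets are disjoint. The grammar IS LL(1).

Answer: Yes, the grammar is LL(1).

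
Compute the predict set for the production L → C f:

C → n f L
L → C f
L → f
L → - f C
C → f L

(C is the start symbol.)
{ 'f', 'n' }

PREDICT(L → C f) = (FIRST(RHS) \ {ε}) ∪ (FOLLOW(L) if ε ∈ FIRST(RHS), i.e. RHS ⇒* ε)
FIRST(C) = { 'f', 'n' }
FIRST(C f) = { 'f', 'n' }
ε ∉ FIRST(C f), so FOLLOW(L) is not added.
PREDICT(L → C f) = { 'f', 'n' }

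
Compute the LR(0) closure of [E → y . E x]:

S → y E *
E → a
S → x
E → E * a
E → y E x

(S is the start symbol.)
To compute CLOSURE, for each item [A → α.Bβ] where B is a non-terminal, add [B → .γ] for all productions B → γ; repeat for the newly added items until nothing changes.

Start with: [E → y . E x]
  [E → y . E x] has the dot before E: add [E → . a], [E → . E * a], [E → . y E x]
No further items can be added.

CLOSURE = { [E → . E * a], [E → . a], [E → . y E x], [E → y . E x] }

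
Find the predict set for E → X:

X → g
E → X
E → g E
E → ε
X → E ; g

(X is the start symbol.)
{ ';', 'g' }

PREDICT(E → X) = (FIRST(RHS) \ {ε}) ∪ (FOLLOW(E) if ε ∈ FIRST(RHS), i.e. RHS ⇒* ε)
FIRST(X) = { ';', 'g' }
FIRST(X) = { ';', 'g' }
ε ∉ FIRST(X), so FOLLOW(E) is not added.
PREDICT(E → X) = { ';', 'g' }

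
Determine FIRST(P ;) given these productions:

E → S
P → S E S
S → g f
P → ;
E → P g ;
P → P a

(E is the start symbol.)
FIRST sets of the non-terminals involved (from the grammar, by fixed-point iteration):
  FIRST(P) = { ';', 'g' }

To compute FIRST(P ;), process the symbols left to right:
Symbol P is a non-terminal. Add FIRST(P) \ {ε} = { ';', 'g' }
P is not nullable (ε ∉ FIRST(P)), so stop here.
FIRST(P ;) = { ';', 'g' }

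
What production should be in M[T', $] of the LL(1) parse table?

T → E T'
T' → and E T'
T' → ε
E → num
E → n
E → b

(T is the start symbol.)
T' → ε

To find M[T', $], we find productions for T' where $ is in the predict set (PREDICT(N → α) = (FIRST(α) \ {ε}) ∪ (FOLLOW(N) if α ⇒* ε)).

Relevant sets:
  FOLLOW(T') = { $ }

T' → and E T': PREDICT = { 'and' }
T' → ε: PREDICT = { $ }
  $ is in predict set, so this production goes in M[T', $]

M[T', $] = T' → ε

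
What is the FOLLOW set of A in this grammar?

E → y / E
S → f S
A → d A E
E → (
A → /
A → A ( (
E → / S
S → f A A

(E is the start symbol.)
{ $, '(', '/', 'd', 'y' }

To compute FOLLOW(A), find every occurrence of A on a right-hand side N → α A β: add FIRST(β) \ {ε}, and if β is empty or nullable also add FOLLOW(N). Iterate to a fixed point.

In A → d A E: A is followed by E, add FIRST(E) \ {ε} = { '(', '/', 'y' }
In A → A ( (: A is followed by '(' '(', add FIRST('(' '(') \ {ε} = { '(' }
In S → f A A: A is followed by A, add FIRST(A) \ {ε} = { '/', 'd' }
In S → f A A: A is at the end, add FOLLOW(S)

The FOLLOW sets referred to above (computed the same way, to a fixed point):
  FOLLOW(S) = { $, '(', '/', 'd', 'y' }

Taking the union: FOLLOW(A) = { $, '(', '/', 'd', 'y' }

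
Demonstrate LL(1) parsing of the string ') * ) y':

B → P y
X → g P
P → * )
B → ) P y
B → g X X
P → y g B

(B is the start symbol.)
LL(1) parsing maintains a stack (initially the start symbol over $) and the input. At each step: if the stack top is a terminal, match it against the current input token; if it is a non-terminal N, replace it with the RHS of M[N, lookahead] (the unique production whose predict set contains the lookahead).

Stack is shown with the top on the left.

Stack    Input      Action
--------------------------
B $      ) * ) y $  output B → ) P y
) P y $  ) * ) y $  match ')'
P y $    * ) y $    output P → * )
* ) y $  * ) y $    match '*'
) y $    ) y $      match ')'
y $      y $        match 'y'
$        $          accept

The string is accepted.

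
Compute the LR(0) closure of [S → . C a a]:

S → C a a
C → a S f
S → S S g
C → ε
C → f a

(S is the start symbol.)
{ [C → . a S f], [C → . f a], [C → .], [S → . C a a] }

Start with: [S → . C a a]
  [S → . C a a] has the dot before C: add [C → . a S f], [C → .], [C → . f a]
No further items can be added.

CLOSURE = { [C → . a S f], [C → . f a], [C → .], [S → . C a a] }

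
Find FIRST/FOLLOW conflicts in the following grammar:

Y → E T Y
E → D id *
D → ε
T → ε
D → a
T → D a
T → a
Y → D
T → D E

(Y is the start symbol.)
A FIRST/FOLLOW conflict occurs when a non-terminal N has a nullable alternative N → β (β ⇒* ε) and another alternative N → α with FIRST(α) ∩ FOLLOW(N) ≠ ∅: on such a lookahead the parser cannot decide between expanding α and letting N vanish via β.

Nullable non-terminals: D, T, Y.
FIRST sets used below: FIRST(D) = { 'a', ε }, FIRST(E) = { 'a', 'id' }

D: nullable alternative(s) D → ε; FOLLOW(D) = { $, 'a', 'id' }
  D → ε: FIRST \ {ε} = { } — this is the only nullable alternative, skip
  D → a: FIRST \ {ε} = { 'a' } — overlaps FOLLOW(D) on { 'a' }: CONFLICT

T: nullable alternative(s) T → ε; FOLLOW(T) = { $, 'a', 'id' }
  T → ε: FIRST \ {ε} = { } — this is the only nullable alternative, skip
  T → D a: FIRST \ {ε} = { 'a' } — overlaps FOLLOW(T) on { 'a' }: CONFLICT
  T → a: FIRST \ {ε} = { 'a' } — overlaps FOLLOW(T) on { 'a' }: CONFLICT
  T → D E: FIRST \ {ε} = { 'a', 'id' } — overlaps FOLLOW(T) on { 'a', 'id' }: CONFLICT

Y: nullable alternative(s) Y → D; FOLLOW(Y) = { $ }
  Y → E T Y: FIRST \ {ε} = { 'a', 'id' } — disjoint from FOLLOW(Y)
  Y → D: FIRST \ {ε} = { 'a' } — this is the only nullable alternative, skip

E has no nullable alternative, so no FIRST/FOLLOW check is needed there.

So the grammar has 4 FIRST/FOLLOW conflicts (marked CONFLICT above).

Answer: Yes. D → a with FOLLOW(D) on { 'a' }; T → D a with FOLLOW(T) on { 'a' }; T → a with FOLLOW(T) on { 'a' }; T → D E with FOLLOW(T) on { 'a', 'id' }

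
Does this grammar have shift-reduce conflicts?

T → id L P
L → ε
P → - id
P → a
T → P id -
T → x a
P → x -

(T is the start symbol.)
No shift-reduce conflicts

A shift-reduce conflict occurs when an LR(0) state has both:
  - a complete (reduce) item [A → α .] (dot at the end), and
  - a shift item [B → β . c γ] (dot before a terminal).

Augment with T' → T and build the canonical LR(0) collection (I0 = CLOSURE({[T' → . T]}), then GOTO on every symbol after a dot until no new states appear). It has 15 states:
  I0: { [P → . - id], [P → . a], [P → . x -], [T → . P id -], [T → . id L P], [T → . x a], [T' → . T] }  — shift
  I1: { [P → - . id] }  — shift
  I2: { [T → P . id -] }  — shift
  I3: { [T' → T .] }  — accept
  I4: { [P → a .] }  — reduce
  I5: { [L → .], [T → id . L P] }  — reduce
  I6: { [P → x . -], [T → x . a] }  — shift
  I7: { [P → x - .] }  — reduce
  I8: { [T → x a .] }  — reduce
  I9: { [P → . - id], [P → . a], [P → . x -], [T → id L . P] }  — shift
  I10: { [T → id L P .] }  — reduce
  I11: { [P → x . -] }  — shift
  I12: { [T → P id . -] }  — shift
  I13: { [T → P id - .] }  — reduce
  I14: { [P → - id .] }  — reduce

No state contains both a complete item and a shift item.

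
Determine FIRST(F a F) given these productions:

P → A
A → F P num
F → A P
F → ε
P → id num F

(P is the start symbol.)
{ 'a', 'id' }

FIRST sets of the non-terminals involved (from the grammar, by fixed-point iteration):
  FIRST(F) = { 'id', ε }

To compute FIRST(F a F), process the symbols left to right:
Symbol F is a non-terminal. Add FIRST(F) \ {ε} = { 'id' }
F is nullable (ε ∈ FIRST(F)), continue to the next symbol.
Symbol a is a terminal. Add 'a' and stop.
FIRST(F a F) = { 'a', 'id' }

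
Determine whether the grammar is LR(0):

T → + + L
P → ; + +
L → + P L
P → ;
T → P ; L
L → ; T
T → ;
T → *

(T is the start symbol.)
Augment with T' → T and build the canonical LR(0) collection (I0 = CLOSURE({[T' → . T]}), then GOTO on every symbol after a dot until no new states appear). It has 18 states:
  I0: { [P → . ; + +], [P → . ;], [T → . *], [T → . + + L], [T → . ;], [T → . P ; L], [T' → . T] }  — shift
  I1: { [T → * .] }  — reduce
  I2: { [T → + . + L] }  — shift
  I3: { [P → ; . + +], [P → ; .], [T → ; .] }  — shift, 2 reduces
  I4: { [T → P . ; L] }  — shift
  I5: { [T' → T .] }  — accept
  I6: { [L → . + P L], [L → . ; T], [T → P ; . L] }  — shift
  I7: { [L → + . P L], [P → . ; + +], [P → . ;] }  — shift
  I8: { [L → ; . T], [P → . ; + +], [P → . ;], [T → . *], [T → . + + L], [T → . ;], [T → . P ; L] }  — shift
  I9: { [T → P ; L .] }  — reduce
  I10: { [L → ; T .] }  — reduce
  I11: { [P → ; . + +], [P → ; .] }  — shift, reduce
  I12: { [L → + P . L], [L → . + P L], [L → . ; T] }  — shift
  I13: { [L → + P L .] }  — reduce
  I14: { [P → ; + . +] }  — shift
  I15: { [P → ; + + .] }  — reduce
  I16: { [L → . + P L], [L → . ; T], [T → + + . L] }  — shift
  I17: { [T → + + L .] }  — reduce

Conflict in state I3:
  Shift-reduce conflict between [P → ; .] and [P → ; . + +]
So the grammar is NOT LR(0).

Answer: No. Shift-reduce conflict between [P → ; .] and [P → ; . + +]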